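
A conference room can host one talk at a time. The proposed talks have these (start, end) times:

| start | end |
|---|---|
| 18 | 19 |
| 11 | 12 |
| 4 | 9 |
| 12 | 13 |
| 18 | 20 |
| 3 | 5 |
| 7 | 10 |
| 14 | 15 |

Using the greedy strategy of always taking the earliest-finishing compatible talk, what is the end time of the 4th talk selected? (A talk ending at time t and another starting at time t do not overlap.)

Sorted by end: (3,5)  (4,9)  (7,10)  (11,12)  (12,13)  (14,15)  (18,19)  (18,20)
take (3,5); take (7,10); take (11,12); take (12,13); take (14,15); take (18,19).
Selected: (3,5) (7,10) (11,12) (12,13) (14,15) (18,19)

13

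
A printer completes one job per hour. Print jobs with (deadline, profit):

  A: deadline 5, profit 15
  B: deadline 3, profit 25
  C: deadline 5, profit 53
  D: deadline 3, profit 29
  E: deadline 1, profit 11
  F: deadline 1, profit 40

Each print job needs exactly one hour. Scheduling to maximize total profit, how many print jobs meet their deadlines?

Take jobs in profit order; each goes to the latest open slot no later than its deadline.
Profit order: C=53 F=40 D=29 B=25 A=15 E=11
Assign: C→slot 5, F→slot 1, D→slot 3, B→slot 2, A→slot 4, E skipped.
Slots: [1:F] [2:B] [3:D] [4:A] [5:C]
5 of 6 scheduled.

5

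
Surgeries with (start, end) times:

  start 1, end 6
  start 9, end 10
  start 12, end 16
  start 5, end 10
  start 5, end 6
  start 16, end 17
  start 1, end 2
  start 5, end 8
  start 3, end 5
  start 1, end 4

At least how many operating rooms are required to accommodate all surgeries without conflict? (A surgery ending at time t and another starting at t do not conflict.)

Count concurrent intervals with a sweep; the peak is the room count.
starts: [1, 1, 1, 3, 5, 5, 5, 9, 12, 16]
ends:   [2, 4, 5, 6, 6, 8, 10, 10, 16, 17]
s1→1 s1→2 s1→3 e2→2 s3→3 e4→2 e5→1 s5→2 s5→3 s5→4  — peak 4.

4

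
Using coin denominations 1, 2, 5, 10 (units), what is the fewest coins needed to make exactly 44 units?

Greedy: take as many of the largest coin as possible, then repeat with the remainder.
44 − 4×10→4 − 2×2→0
Total coins = 4 + 2 = 6

6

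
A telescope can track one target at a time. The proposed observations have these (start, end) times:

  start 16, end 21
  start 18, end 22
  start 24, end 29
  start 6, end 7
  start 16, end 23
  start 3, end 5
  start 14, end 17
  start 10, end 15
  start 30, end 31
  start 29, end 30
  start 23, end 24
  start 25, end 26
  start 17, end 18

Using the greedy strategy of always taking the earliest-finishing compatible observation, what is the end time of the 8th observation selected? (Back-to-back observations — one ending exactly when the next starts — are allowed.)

Sort by end time and greedily take each interval whose start is ≥ the last chosen end.
Sorted by end: (3,5)  (6,7)  (10,15)  (14,17)  (17,18)  (16,21)  (18,22)  (16,23)  (23,24)  (25,26)  (24,29)  (29,30)  (30,31)
take (3,5); take (6,7); take (10,15); take (17,18); take (18,22); take (23,24); take (25,26); skip (24,29); take (29,30); take (30,31).
Selected: (3,5) (6,7) (10,15) (17,18) (18,22) (23,24) (25,26) (29,30) (30,31)

30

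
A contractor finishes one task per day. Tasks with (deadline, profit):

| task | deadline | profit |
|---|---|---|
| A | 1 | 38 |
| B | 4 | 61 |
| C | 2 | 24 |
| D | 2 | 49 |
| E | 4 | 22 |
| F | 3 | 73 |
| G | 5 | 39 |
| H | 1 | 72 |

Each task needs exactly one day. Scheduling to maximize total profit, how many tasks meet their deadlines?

5

Take jobs in profit order; each goes to the latest open slot no later than its deadline.
By profit: F(d3,73), H(d1,72), B(d4,61), D(d2,49), G(d5,39), A(d1,38), C(d2,24), E(d4,22)
F→slot 3; H→slot 1; B→slot 4; D→slot 2; G→slot 5; A skipped; C skipped; E skipped.
5 of 8 scheduled.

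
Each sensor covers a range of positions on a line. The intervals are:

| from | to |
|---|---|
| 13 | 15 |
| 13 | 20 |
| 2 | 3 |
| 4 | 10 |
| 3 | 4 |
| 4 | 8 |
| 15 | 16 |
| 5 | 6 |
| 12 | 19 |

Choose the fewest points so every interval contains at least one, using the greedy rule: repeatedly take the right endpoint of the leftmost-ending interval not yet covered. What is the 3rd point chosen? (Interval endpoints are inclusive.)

15

Process intervals by earliest right end; each time one isn't hit yet, stab at its right endpoint.
By right end: [2,3]  [3,4]  [5,6]  [4,8]  [4,10]  [13,15]  [15,16]  [12,19]  [13,20]
[2,3] uncovered → point at 3; [5,6] uncovered → point at 6; [13,15] uncovered → point at 15.
Points: 3, 6, 15 (3 total).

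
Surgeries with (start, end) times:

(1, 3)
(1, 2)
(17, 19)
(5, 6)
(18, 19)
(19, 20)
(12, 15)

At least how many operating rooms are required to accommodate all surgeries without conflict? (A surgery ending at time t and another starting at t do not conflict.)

2

The answer is the maximum number of intervals overlapping at any instant.
Events (time:±→running): 1:+→1 1:+→2 … peak 2.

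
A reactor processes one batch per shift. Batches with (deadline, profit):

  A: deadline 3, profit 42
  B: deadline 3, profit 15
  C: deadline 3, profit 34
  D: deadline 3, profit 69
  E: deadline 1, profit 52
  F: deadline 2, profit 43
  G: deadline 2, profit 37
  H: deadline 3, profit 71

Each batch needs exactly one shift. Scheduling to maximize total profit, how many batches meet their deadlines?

Sort by profit descending; place each in the latest free slot ≤ its deadline.
Profit order: H=71 D=69 E=52 F=43 A=42 G=37 C=34 B=15
Assign: H→slot 3, D→slot 2, E→slot 1, F skipped, A skipped, G skipped, C skipped, B skipped.
Slots: [1:E] [2:D] [3:H]
3 of 8 scheduled.

3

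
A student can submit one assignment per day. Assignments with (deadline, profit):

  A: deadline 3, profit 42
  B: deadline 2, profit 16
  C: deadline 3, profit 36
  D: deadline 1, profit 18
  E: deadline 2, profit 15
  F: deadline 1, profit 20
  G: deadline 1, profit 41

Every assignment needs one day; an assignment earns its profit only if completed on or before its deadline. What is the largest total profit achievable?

Take jobs in profit order; each goes to the latest open slot no later than its deadline.
By profit: A(d3,42), G(d1,41), C(d3,36), F(d1,20), D(d1,18), B(d2,16), E(d2,15)
A→slot 3; G→slot 1; C→slot 2; F skipped; D skipped; B skipped; E skipped.
Profit = 41 + 36 + 42 = 119

119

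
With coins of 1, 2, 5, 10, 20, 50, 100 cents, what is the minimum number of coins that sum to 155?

3

Greedy: take as many of the largest coin as possible, then repeat with the remainder.
155 = 1×100 + 1×50 + 1×5
Total coins = 1 + 1 + 1 = 3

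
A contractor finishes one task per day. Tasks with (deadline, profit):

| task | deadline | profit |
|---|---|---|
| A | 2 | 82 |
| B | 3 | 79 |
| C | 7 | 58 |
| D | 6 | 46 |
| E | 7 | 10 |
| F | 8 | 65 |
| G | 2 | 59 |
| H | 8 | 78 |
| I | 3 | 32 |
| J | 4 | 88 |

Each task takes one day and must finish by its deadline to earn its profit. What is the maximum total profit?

555

Take jobs in profit order; each goes to the latest open slot no later than its deadline.
Profit order: J=88 A=82 B=79 H=78 F=65 G=59 C=58 D=46 I=32 E=10
Assign: J→slot 4, A→slot 2, B→slot 3, H→slot 8, F→slot 7, G→slot 1, C→slot 6, D→slot 5, I skipped, E skipped.
Slots: [1:G] [2:A] [3:B] [4:J] [5:D] [6:C] [7:F] [8:H]
Profit = 59 + 82 + 79 + 88 + 46 + 58 + 65 + 78 = 555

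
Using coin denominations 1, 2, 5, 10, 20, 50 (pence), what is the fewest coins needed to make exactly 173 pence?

6

Use the largest denomination that fits, subtract, and repeat.
173 = 3×50 + 1×20 + 1×2 + 1×1
Total coins = 3 + 1 + 1 + 1 = 6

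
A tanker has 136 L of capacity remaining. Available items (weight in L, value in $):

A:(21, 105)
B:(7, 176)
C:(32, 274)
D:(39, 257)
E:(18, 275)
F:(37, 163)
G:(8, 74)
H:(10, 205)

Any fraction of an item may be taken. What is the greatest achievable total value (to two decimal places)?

1370.41

Sort by value per unit weight and fill in that order.
Ratios (sorted): B 25.14, H 20.50, E 15.28, G 9.25, C 8.56, D 6.59, A 5.00, F 4.41
take B (7 @ 176); take H (10 @ 205); take E (18 @ 275); take G (8 @ 74); take C (32 @ 274); take D (39 @ 257); take A (21 @ 105); take 1/37 of F → 4.41. Capacity used 136/136.
Total value = 1370.41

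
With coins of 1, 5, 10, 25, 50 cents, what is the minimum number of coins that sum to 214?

214 = 4×50 + 1×10 + 4×1
Total coins = 4 + 1 + 4 = 9

9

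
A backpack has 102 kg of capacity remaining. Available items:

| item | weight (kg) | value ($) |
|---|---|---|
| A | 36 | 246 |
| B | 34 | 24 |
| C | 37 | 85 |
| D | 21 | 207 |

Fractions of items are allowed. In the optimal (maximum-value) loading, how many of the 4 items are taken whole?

3

Greedy by value/weight ratio, highest first.
Ratios (sorted): D 9.86, A 6.83, C 2.30, B 0.71
take D (21 @ 207); take A (36 @ 246); take C (37 @ 85); take 8/34 of B → 5.65. Capacity used 102/102.
3 item(s) taken whole; one partial (take 8/34 of B).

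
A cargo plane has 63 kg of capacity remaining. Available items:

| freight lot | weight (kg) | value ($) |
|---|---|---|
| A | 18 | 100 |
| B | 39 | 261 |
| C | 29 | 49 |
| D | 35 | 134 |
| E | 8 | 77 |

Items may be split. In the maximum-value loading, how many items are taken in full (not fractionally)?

Order: E (77/8=9.62) > B (261/39=6.69) > A (100/18=5.56) > D (134/35=3.83) > C (49/29=1.69)
Fill: take E (8 @ 77) → take B (39 @ 261) → take 16/18 of A → 88.89; 63/63 used.
2 item(s) taken whole; one partial (take 16/18 of A).

2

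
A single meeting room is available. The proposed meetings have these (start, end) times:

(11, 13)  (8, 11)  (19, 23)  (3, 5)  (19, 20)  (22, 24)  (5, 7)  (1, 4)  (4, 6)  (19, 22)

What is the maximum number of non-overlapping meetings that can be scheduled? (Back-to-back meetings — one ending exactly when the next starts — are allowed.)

Greedy by earliest finish: after sorting by end time, pick each interval compatible with the last pick.
Sorted by end: (1,4)  (3,5)  (4,6)  (5,7)  (8,11)  (11,13)  (19,20)  (19,22)  (19,23)  (22,24)
take (1,4); take (4,6); take (8,11); take (11,13); take (19,20); take (22,24).
Selected 6 meetings.

6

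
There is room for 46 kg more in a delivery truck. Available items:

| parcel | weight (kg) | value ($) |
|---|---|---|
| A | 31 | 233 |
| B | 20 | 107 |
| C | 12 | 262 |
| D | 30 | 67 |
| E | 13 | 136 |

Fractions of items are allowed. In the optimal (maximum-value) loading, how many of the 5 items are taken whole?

Sort by value per unit weight and fill in that order.
Ratios (sorted): C 21.83, E 10.46, A 7.52, B 5.35, D 2.23
take C (12 @ 262); take E (13 @ 136); take 21/31 of A → 157.84. Capacity used 46/46.
2 item(s) taken whole; one partial (take 21/31 of A).

2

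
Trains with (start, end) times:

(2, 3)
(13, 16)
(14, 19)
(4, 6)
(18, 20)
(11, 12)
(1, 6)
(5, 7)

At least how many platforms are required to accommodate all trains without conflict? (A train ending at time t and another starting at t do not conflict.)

3

The answer is the maximum number of intervals overlapping at any instant.
starts: [1, 2, 4, 5, 11, 13, 14, 18]
ends:   [3, 6, 6, 7, 12, 16, 19, 20]
s1→1 s2→2 e3→1 s4→2 s5→3  — peak 3.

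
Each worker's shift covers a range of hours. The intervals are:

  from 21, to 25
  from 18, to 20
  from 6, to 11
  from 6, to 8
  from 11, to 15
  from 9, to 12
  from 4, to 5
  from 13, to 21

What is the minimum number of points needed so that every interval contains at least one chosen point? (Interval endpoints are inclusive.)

5

By right end: [4,5]  [6,8]  [6,11]  [9,12]  [11,15]  [18,20]  [13,21]  [21,25]
[4,5] uncovered → point at 5; [6,8] uncovered → point at 8; [9,12] uncovered → point at 12; [18,20] uncovered → point at 20; [21,25] uncovered → point at 25.
Points: 5, 8, 12, 20, 25 (5 total).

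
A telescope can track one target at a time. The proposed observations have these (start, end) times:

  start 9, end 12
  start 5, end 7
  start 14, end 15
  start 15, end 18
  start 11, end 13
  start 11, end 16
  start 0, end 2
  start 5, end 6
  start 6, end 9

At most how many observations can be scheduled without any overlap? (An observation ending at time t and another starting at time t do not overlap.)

6

Greedy by earliest finish: after sorting by end time, pick each interval compatible with the last pick.
By end time: (0,2), (5,6), (5,7), (6,9), (9,12), (11,13), (14,15), (11,16), (15,18).
Pick (0,2); next start ≥ 2 → (5,6); next start ≥ 6 → (6,9); next start ≥ 9 → (9,12); next start ≥ 12 → (14,15); next start ≥ 15 → (15,18).
Selected 6 observations.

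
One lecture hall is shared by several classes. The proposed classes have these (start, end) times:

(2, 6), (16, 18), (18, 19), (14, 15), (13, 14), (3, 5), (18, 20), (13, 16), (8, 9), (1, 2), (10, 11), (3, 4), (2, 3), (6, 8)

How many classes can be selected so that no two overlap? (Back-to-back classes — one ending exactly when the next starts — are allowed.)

Greedy by earliest finish: after sorting by end time, pick each interval compatible with the last pick.
By end time: (1,2), (2,3), (3,4), (3,5), (2,6), (6,8), (8,9), (10,11), (13,14), (14,15), (13,16), (16,18), (18,19), (18,20).
Pick (1,2); next start ≥ 2 → (2,3); next start ≥ 3 → (3,4); next start ≥ 4 → (6,8); next start ≥ 8 → (8,9); next start ≥ 9 → (10,11); next start ≥ 11 → (13,14); next start ≥ 14 → (14,15); next start ≥ 15 → (16,18); next start ≥ 18 → (18,19).
Selected 10 classes.

10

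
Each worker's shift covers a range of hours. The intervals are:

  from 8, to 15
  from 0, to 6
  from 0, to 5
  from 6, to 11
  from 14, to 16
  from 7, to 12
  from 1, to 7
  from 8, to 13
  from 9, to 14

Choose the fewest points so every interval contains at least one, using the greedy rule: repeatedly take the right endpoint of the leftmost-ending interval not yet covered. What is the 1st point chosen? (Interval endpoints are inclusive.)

By right end: [0,5]  [0,6]  [1,7]  [6,11]  [7,12]  [8,13]  [9,14]  [8,15]  [14,16]
[0,5] uncovered → point at 5; [6,11] uncovered → point at 11; [14,16] uncovered → point at 16.
Points: 5, 11, 16 (3 total).

5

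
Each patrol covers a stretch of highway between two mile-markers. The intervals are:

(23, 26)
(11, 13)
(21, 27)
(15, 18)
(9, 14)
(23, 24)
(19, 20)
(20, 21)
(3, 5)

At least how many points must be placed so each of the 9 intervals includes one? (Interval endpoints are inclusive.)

Sort by right endpoint; whenever an interval is uncovered, place a point at its right end.
By right end: [3,5]  [11,13]  [9,14]  [15,18]  [19,20]  [20,21]  [23,24]  [23,26]  [21,27]
[3,5] uncovered → point at 5; [11,13] uncovered → point at 13; [15,18] uncovered → point at 18; [19,20] uncovered → point at 20; [23,24] uncovered → point at 24.
Points: 5, 13, 18, 20, 24 (5 total).

5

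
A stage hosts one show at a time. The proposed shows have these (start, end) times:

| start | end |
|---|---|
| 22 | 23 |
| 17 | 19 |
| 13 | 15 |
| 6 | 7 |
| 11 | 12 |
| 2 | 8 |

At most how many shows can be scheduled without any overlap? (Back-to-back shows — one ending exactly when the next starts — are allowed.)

Sort by end time and greedily take each interval whose start is ≥ the last chosen end.
Sorted by end: (6,7)  (2,8)  (11,12)  (13,15)  (17,19)  (22,23)
take (6,7); take (11,12); take (13,15); take (17,19); take (22,23).
Selected 5 shows.

5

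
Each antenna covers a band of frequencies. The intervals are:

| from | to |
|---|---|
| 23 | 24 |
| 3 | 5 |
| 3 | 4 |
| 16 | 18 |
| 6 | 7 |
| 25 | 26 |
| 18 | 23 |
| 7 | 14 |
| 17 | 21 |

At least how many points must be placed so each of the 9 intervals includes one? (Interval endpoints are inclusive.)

5

By right end: [3,4]  [3,5]  [6,7]  [7,14]  [16,18]  [17,21]  [18,23]  [23,24]  [25,26]
[3,4] uncovered → point at 4; [6,7] uncovered → point at 7; [16,18] uncovered → point at 18; [23,24] uncovered → point at 24; [25,26] uncovered → point at 26.
Points: 4, 7, 18, 24, 26 (5 total).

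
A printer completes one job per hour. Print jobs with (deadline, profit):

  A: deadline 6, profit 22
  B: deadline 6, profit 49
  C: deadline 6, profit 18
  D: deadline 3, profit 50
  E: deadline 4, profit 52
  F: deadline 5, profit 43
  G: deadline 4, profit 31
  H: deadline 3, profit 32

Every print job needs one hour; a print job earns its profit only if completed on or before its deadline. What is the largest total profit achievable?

257

Take jobs in profit order; each goes to the latest open slot no later than its deadline.
By profit: E(d4,52), D(d3,50), B(d6,49), F(d5,43), H(d3,32), G(d4,31), A(d6,22), C(d6,18)
E→slot 4; D→slot 3; B→slot 6; F→slot 5; H→slot 2; G→slot 1; A skipped; C skipped.
Profit = 31 + 32 + 50 + 52 + 43 + 49 = 257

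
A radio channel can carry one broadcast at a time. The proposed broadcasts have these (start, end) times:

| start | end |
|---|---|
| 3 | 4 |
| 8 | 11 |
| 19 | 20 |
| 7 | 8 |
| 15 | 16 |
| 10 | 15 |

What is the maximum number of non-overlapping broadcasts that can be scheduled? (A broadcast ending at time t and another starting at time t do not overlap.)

5

Greedy by earliest finish: after sorting by end time, pick each interval compatible with the last pick.
By end time: (3,4), (7,8), (8,11), (10,15), (15,16), (19,20).
Pick (3,4); next start ≥ 4 → (7,8); next start ≥ 8 → (8,11); next start ≥ 11 → (15,16); next start ≥ 16 → (19,20).
Selected 5 broadcasts.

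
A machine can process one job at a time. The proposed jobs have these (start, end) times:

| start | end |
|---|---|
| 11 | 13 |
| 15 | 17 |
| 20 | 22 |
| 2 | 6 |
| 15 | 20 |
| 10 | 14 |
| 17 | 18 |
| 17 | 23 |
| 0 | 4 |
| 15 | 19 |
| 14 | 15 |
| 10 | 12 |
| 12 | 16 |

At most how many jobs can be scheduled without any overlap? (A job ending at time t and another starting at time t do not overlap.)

6

Sorted by end: (0,4)  (2,6)  (10,12)  (11,13)  (10,14)  (14,15)  (12,16)  (15,17)  (17,18)  (15,19)  (15,20)  (20,22)  (17,23)
take (0,4); skip (2,6); take (10,12); skip (10,14); take (14,15); skip (12,16); take (15,17); take (17,18); skip (15,19); take (20,22).
Selected 6 jobs.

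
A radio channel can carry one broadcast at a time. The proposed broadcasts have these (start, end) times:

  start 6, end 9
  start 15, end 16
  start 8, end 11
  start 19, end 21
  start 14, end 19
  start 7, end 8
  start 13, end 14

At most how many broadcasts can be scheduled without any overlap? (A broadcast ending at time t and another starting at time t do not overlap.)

By end time: (7,8), (6,9), (8,11), (13,14), (15,16), (14,19), (19,21).
Pick (7,8); next start ≥ 8 → (8,11); next start ≥ 11 → (13,14); next start ≥ 14 → (15,16); next start ≥ 16 → (19,21).
Selected 5 broadcasts.

5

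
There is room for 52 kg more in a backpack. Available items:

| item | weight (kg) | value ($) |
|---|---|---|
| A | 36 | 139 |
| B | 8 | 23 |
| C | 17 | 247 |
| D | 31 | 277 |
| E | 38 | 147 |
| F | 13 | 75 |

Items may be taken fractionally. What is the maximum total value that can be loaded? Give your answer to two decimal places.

547.08

Order: C (247/17=14.53) > D (277/31=8.94) > F (75/13=5.77) > E (147/38=3.87) > A (139/36=3.86) > B (23/8=2.88)
Fill: take C (17 @ 247) → take D (31 @ 277) → take 4/13 of F → 23.08; 52/52 used.
Total value = 547.08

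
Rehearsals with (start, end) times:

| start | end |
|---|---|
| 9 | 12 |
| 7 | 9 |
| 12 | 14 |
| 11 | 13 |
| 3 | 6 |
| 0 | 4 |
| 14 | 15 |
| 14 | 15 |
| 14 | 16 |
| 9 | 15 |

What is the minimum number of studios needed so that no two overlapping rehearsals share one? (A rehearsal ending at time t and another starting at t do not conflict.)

Count concurrent intervals with a sweep; the peak is the room count.
starts: [0, 3, 7, 9, 9, 11, 12, 14, 14, 14]
ends:   [4, 6, 9, 12, 13, 14, 15, 15, 15, 16]
s0→1 s3→2 e4→1 e6→0 s7→1 e9→0 s9→1 s9→2 s11→3 e12→2 s12→3 e13→2 e14→1 s14→2 s14→3 s14→4  — peak 4.

4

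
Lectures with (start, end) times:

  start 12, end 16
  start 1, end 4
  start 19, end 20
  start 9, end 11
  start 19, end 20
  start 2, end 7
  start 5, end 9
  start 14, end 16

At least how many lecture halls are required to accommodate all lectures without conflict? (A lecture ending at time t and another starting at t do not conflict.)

The answer is the maximum number of intervals overlapping at any instant.
starts: [1, 2, 5, 9, 12, 14, 19, 19]
ends:   [4, 7, 9, 11, 16, 16, 20, 20]
s1→1 s2→2  — peak 2.

2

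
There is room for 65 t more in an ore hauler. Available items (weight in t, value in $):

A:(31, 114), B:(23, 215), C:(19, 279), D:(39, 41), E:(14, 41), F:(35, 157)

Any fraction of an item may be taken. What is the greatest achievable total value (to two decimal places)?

597.17

Ratios (sorted): C 14.68, B 9.35, F 4.49, A 3.68, E 2.93, D 1.05
take C (19 @ 279); take B (23 @ 215); take 23/35 of F → 103.17. Capacity used 65/65.
Total value = 597.17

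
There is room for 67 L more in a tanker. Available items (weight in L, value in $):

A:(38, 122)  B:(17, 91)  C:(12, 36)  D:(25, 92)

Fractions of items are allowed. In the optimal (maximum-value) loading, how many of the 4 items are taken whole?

2

Order: B (91/17=5.35) > D (92/25=3.68) > A (122/38=3.21) > C (36/12=3.00)
Fill: take B (17 @ 91) → take D (25 @ 92) → take 25/38 of A → 80.26; 67/67 used.
2 item(s) taken whole; one partial (take 25/38 of A).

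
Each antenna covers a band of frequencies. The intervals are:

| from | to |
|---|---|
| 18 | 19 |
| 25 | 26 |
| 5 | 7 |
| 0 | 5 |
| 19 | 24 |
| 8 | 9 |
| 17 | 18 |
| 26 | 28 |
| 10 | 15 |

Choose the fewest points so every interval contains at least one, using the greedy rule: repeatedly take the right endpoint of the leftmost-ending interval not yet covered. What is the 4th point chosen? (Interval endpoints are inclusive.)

Process intervals by earliest right end; each time one isn't hit yet, stab at its right endpoint.
Sorted: [0,5] [5,7] [8,9] [10,15] [17,18] [18,19] [19,24] [25,26] [26,28]
{[0,5],[5,7]} hit by 5; {[8,9]} hit by 9; {[10,15]} hit by 15; {[17,18],[18,19]} hit by 18; {[19,24]} hit by 24; {[25,26],[26,28]} hit by 26.
Points: 5, 9, 15, 18, 24, 26 (6 total).

18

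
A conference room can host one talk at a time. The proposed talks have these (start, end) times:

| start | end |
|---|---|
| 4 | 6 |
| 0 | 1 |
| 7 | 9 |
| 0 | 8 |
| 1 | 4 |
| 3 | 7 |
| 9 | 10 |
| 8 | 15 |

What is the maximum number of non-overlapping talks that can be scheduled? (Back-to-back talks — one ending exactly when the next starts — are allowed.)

5

By end time: (0,1), (1,4), (4,6), (3,7), (0,8), (7,9), (9,10), (8,15).
Pick (0,1); next start ≥ 1 → (1,4); next start ≥ 4 → (4,6); next start ≥ 6 → (7,9); next start ≥ 9 → (9,10).
Selected 5 talks.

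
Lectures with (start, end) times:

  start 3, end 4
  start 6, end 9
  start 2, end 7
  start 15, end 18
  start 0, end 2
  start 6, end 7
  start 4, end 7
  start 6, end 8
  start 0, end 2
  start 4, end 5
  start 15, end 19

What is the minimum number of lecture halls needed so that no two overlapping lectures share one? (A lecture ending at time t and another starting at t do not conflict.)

Count concurrent intervals with a sweep; the peak is the room count.
starts: [0, 0, 2, 3, 4, 4, 6, 6, 6, 15, 15]
ends:   [2, 2, 4, 5, 7, 7, 7, 8, 9, 18, 19]
s0→1 s0→2 e2→1 e2→0 s2→1 s3→2 e4→1 s4→2 s4→3 e5→2 s6→3 s6→4 s6→5  — peak 5.

5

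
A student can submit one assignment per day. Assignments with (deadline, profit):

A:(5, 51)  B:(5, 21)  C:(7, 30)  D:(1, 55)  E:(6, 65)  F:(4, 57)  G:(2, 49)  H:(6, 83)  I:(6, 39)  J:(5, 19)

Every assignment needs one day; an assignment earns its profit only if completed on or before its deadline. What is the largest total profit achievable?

Profit order: H=83 E=65 F=57 D=55 A=51 G=49 I=39 C=30 B=21 J=19
Assign: H→slot 6, E→slot 5, F→slot 4, D→slot 1, A→slot 3, G→slot 2, I skipped, C→slot 7, B skipped, J skipped.
Slots: [1:D] [2:G] [3:A] [4:F] [5:E] [6:H] [7:C]
Profit = 55 + 49 + 51 + 57 + 65 + 83 + 30 = 390

390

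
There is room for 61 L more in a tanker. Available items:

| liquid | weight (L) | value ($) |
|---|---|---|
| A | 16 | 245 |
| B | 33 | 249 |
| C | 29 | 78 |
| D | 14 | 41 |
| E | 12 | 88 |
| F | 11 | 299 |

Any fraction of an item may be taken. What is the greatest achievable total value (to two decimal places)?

Sort by value per unit weight and fill in that order.
Ratios (sorted): F 27.18, A 15.31, B 7.55, E 7.33, D 2.93, C 2.69
take F (11 @ 299); take A (16 @ 245); take B (33 @ 249); take 1/12 of E → 7.33. Capacity used 61/61.
Total value = 800.33

800.33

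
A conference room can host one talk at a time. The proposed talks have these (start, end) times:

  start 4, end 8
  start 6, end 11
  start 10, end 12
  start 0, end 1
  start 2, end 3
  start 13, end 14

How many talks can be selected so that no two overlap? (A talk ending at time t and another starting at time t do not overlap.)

5

Sort by end time and greedily take each interval whose start is ≥ the last chosen end.
By end time: (0,1), (2,3), (4,8), (6,11), (10,12), (13,14).
Pick (0,1); next start ≥ 1 → (2,3); next start ≥ 3 → (4,8); next start ≥ 8 → (10,12); next start ≥ 12 → (13,14).
Selected 5 talks.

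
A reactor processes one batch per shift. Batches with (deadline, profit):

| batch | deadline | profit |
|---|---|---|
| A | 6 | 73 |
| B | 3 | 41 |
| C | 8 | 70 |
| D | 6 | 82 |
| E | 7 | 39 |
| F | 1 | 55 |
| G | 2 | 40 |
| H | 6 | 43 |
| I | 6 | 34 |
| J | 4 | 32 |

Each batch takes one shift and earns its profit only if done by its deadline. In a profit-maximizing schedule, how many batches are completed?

By profit: D(d6,82), A(d6,73), C(d8,70), F(d1,55), H(d6,43), B(d3,41), G(d2,40), E(d7,39), I(d6,34), J(d4,32)
D→slot 6; A→slot 5; C→slot 8; F→slot 1; H→slot 4; B→slot 3; G→slot 2; E→slot 7; I skipped; J skipped.
8 of 10 scheduled.

8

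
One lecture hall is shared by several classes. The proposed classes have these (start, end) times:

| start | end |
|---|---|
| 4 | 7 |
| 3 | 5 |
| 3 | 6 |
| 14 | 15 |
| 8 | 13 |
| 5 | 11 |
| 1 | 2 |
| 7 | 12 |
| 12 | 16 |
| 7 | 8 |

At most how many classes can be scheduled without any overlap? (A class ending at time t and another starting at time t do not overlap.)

Sort by end time and greedily take each interval whose start is ≥ the last chosen end.
Sorted by end: (1,2)  (3,5)  (3,6)  (4,7)  (7,8)  (5,11)  (7,12)  (8,13)  (14,15)  (12,16)
take (1,2); take (3,5); skip (3,6); take (7,8); skip (7,12); take (8,13); take (14,15).
Selected 5 classes.

5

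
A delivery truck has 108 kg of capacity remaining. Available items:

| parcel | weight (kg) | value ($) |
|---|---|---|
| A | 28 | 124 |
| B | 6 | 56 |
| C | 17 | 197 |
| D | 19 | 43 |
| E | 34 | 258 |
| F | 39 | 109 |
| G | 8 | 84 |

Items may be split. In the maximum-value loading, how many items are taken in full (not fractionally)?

5

Greedy by value/weight ratio, highest first.
Order: C (197/17=11.59) > G (84/8=10.50) > B (56/6=9.33) > E (258/34=7.59) > A (124/28=4.43) > F (109/39=2.79) > D (43/19=2.26)
Fill: take C (17 @ 197) → take G (8 @ 84) → take B (6 @ 56) → take E (34 @ 258) → take A (28 @ 124) → take 15/39 of F → 41.92; 108/108 used.
5 item(s) taken whole; one partial (take 15/39 of F).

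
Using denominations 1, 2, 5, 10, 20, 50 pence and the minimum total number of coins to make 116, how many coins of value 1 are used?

Greedy: take as many of the largest coin as possible, then repeat with the remainder.
116 − 2×50→16 − 1×10→6 − 1×5→1 − 1×1→0
Count of 1: 1

1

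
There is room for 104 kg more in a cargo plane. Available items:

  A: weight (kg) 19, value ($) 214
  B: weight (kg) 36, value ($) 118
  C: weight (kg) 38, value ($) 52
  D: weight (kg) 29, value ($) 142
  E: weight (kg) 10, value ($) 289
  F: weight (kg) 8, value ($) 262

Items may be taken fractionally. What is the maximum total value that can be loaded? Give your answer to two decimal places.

Sort by value per unit weight and fill in that order.
Order: F (262/8=32.75) > E (289/10=28.90) > A (214/19=11.26) > D (142/29=4.90) > B (118/36=3.28) > C (52/38=1.37)
Fill: take F (8 @ 262) → take E (10 @ 289) → take A (19 @ 214) → take D (29 @ 142) → take B (36 @ 118) → take 2/38 of C → 2.74; 104/104 used.
Total value = 1027.74

1027.74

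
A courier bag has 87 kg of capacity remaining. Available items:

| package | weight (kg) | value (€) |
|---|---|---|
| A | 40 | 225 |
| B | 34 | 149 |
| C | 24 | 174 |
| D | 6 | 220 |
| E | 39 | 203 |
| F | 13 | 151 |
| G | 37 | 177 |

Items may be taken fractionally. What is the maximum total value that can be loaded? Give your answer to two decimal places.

Greedy by value/weight ratio, highest first.
Ratios (sorted): D 36.67, F 11.62, C 7.25, A 5.62, E 5.21, G 4.78, B 4.38
take D (6 @ 220); take F (13 @ 151); take C (24 @ 174); take A (40 @ 225); take 4/39 of E → 20.82. Capacity used 87/87.
Total value = 790.82

790.82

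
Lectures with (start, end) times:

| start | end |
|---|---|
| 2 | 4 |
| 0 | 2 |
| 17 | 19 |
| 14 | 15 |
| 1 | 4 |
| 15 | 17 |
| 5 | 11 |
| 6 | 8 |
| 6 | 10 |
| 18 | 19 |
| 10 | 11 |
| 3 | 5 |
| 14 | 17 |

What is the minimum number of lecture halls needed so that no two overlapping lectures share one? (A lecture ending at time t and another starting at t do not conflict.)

3

Events (time:±→running): 0:+→1 1:+→2 2:-→1 2:+→2 3:+→3 … peak 3.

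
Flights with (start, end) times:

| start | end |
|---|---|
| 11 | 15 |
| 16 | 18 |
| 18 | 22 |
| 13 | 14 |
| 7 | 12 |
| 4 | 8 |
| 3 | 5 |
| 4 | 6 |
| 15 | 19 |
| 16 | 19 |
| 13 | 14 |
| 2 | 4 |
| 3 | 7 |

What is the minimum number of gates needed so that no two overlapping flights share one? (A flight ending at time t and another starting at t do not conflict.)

4

starts: [2, 3, 3, 4, 4, 7, 11, 13, 13, 15, 16, 16, 18]
ends:   [4, 5, 6, 7, 8, 12, 14, 14, 15, 18, 19, 19, 22]
s2→1 s3→2 s3→3 e4→2 s4→3 s4→4  — peak 4.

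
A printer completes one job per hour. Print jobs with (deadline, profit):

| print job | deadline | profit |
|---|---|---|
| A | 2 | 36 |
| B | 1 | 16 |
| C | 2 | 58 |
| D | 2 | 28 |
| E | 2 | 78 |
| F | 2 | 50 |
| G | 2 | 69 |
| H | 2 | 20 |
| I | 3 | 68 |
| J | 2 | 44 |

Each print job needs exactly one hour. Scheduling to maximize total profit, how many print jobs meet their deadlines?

3

Take jobs in profit order; each goes to the latest open slot no later than its deadline.
Profit order: E=78 G=69 I=68 C=58 F=50 J=44 A=36 D=28 H=20 B=16
Assign: E→slot 2, G→slot 1, I→slot 3, C skipped, F skipped, J skipped, A skipped, D skipped, H skipped, B skipped.
Slots: [1:G] [2:E] [3:I]
3 of 10 scheduled.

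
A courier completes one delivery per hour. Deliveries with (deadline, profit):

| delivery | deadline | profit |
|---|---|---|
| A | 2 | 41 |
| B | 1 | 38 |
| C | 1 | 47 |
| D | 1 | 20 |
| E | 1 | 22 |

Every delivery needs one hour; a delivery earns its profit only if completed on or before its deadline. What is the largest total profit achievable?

88

By profit: C(d1,47), A(d2,41), B(d1,38), E(d1,22), D(d1,20)
C→slot 1; A→slot 2; B skipped; E skipped; D skipped.
Profit = 47 + 41 = 88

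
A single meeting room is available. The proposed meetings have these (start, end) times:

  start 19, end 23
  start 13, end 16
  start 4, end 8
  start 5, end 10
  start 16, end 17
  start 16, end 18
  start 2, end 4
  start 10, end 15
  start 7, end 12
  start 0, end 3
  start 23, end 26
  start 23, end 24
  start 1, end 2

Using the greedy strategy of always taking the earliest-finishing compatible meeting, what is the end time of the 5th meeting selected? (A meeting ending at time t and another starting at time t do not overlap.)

17

Greedy by earliest finish: after sorting by end time, pick each interval compatible with the last pick.
Sorted by end: (1,2)  (0,3)  (2,4)  (4,8)  (5,10)  (7,12)  (10,15)  (13,16)  (16,17)  (16,18)  (19,23)  (23,24)  (23,26)
take (1,2); skip (0,3); take (2,4); take (4,8); skip (5,10); take (10,15); skip (13,16); take (16,17); take (19,23); take (23,24).
Selected: (1,2) (2,4) (4,8) (10,15) (16,17) (19,23) (23,24)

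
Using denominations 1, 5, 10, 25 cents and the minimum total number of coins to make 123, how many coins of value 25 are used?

4

123 − 4×25→23 − 2×10→3 − 3×1→0
Count of 25: 4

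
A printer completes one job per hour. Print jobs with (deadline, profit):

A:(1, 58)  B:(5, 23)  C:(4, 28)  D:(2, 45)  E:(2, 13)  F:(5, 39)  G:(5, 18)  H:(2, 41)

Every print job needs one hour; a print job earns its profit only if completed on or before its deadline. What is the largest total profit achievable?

193

Sort by profit descending; place each in the latest free slot ≤ its deadline.
By profit: A(d1,58), D(d2,45), H(d2,41), F(d5,39), C(d4,28), B(d5,23), G(d5,18), E(d2,13)
A→slot 1; D→slot 2; H skipped; F→slot 5; C→slot 4; B→slot 3; G skipped; E skipped.
Profit = 58 + 45 + 23 + 28 + 39 = 193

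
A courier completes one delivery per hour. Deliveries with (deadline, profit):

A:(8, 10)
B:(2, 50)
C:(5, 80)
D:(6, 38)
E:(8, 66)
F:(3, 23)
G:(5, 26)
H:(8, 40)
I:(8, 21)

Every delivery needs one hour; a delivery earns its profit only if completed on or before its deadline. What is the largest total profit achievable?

344

Take jobs in profit order; each goes to the latest open slot no later than its deadline.
Profit order: C=80 E=66 B=50 H=40 D=38 G=26 F=23 I=21 A=10
Assign: C→slot 5, E→slot 8, B→slot 2, H→slot 7, D→slot 6, G→slot 4, F→slot 3, I→slot 1, A skipped.
Slots: [1:I] [2:B] [3:F] [4:G] [5:C] [6:D] [7:H] [8:E]
Profit = 21 + 50 + 23 + 26 + 80 + 38 + 40 + 66 = 344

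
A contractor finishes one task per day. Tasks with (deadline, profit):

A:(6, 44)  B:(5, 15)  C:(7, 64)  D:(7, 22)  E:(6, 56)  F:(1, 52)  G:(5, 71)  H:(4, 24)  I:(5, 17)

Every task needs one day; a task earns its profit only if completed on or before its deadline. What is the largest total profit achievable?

333

By profit: G(d5,71), C(d7,64), E(d6,56), F(d1,52), A(d6,44), H(d4,24), D(d7,22), I(d5,17), B(d5,15)
G→slot 5; C→slot 7; E→slot 6; F→slot 1; A→slot 4; H→slot 3; D→slot 2; I skipped; B skipped.
Profit = 52 + 22 + 24 + 44 + 71 + 56 + 64 = 333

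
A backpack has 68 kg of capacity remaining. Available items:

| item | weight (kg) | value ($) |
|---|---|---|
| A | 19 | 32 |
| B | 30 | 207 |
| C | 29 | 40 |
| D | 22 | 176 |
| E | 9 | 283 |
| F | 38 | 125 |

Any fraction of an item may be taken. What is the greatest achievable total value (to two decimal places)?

Greedy by value/weight ratio, highest first.
Order: E (283/9=31.44) > D (176/22=8.00) > B (207/30=6.90) > F (125/38=3.29) > A (32/19=1.68) > C (40/29=1.38)
Fill: take E (9 @ 283) → take D (22 @ 176) → take B (30 @ 207) → take 7/38 of F → 23.03; 68/68 used.
Total value = 689.03

689.03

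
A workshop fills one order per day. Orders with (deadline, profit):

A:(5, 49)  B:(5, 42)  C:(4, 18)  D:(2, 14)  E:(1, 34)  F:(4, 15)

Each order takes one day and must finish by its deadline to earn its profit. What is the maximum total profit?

158

Take jobs in profit order; each goes to the latest open slot no later than its deadline.
By profit: A(d5,49), B(d5,42), E(d1,34), C(d4,18), F(d4,15), D(d2,14)
A→slot 5; B→slot 4; E→slot 1; C→slot 3; F→slot 2; D skipped.
Profit = 34 + 15 + 18 + 42 + 49 = 158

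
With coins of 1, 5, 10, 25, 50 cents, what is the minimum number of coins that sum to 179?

Greedy: take as many of the largest coin as possible, then repeat with the remainder.
179 = 3×50 + 1×25 + 4×1
Total coins = 3 + 1 + 4 = 8

8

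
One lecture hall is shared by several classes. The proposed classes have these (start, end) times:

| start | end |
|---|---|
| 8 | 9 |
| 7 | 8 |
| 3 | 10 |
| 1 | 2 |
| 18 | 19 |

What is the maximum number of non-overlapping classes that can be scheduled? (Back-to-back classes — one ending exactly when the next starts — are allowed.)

4

Greedy by earliest finish: after sorting by end time, pick each interval compatible with the last pick.
Sorted by end: (1,2)  (7,8)  (8,9)  (3,10)  (18,19)
take (1,2); take (7,8); take (8,9); skip (3,10); take (18,19).
Selected 4 classes.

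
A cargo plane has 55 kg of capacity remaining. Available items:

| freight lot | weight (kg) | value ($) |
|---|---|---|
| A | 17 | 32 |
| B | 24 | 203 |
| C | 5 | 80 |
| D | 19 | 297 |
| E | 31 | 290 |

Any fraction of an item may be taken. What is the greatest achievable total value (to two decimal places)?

Sort by value per unit weight and fill in that order.
Order: C (80/5=16.00) > D (297/19=15.63) > E (290/31=9.35) > B (203/24=8.46) > A (32/17=1.88)
Fill: take C (5 @ 80) → take D (19 @ 297) → take E (31 @ 290); 55/55 used.
Total value = 667.00

667.00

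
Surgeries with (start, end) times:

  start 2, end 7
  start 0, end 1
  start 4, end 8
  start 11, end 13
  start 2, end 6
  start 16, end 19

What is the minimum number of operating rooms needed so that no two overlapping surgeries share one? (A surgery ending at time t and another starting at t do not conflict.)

starts: [0, 2, 2, 4, 11, 16]
ends:   [1, 6, 7, 8, 13, 19]
s0→1 e1→0 s2→1 s2→2 s4→3  — peak 3.

3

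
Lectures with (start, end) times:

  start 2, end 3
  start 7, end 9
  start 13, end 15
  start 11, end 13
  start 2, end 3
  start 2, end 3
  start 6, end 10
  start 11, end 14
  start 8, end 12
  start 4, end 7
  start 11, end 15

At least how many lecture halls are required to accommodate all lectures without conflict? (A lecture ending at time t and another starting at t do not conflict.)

The answer is the maximum number of intervals overlapping at any instant.
Events (time:±→running): 2:+→1 2:+→2 2:+→3 3:-→2 3:-→1 3:-→0 4:+→1 6:+→2 7:-→1 7:+→2 8:+→3 9:-→2 10:-→1 11:+→2 11:+→3 11:+→4 … peak 4.

4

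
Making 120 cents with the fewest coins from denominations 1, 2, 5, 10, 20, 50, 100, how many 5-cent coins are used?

Greedy: take as many of the largest coin as possible, then repeat with the remainder.
120 = 1×100 + 1×20
Count of 5: 0

0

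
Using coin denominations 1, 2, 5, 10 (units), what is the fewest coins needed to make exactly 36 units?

5

Greedy: take as many of the largest coin as possible, then repeat with the remainder.
36 − 3×10→6 − 1×5→1 − 1×1→0
Total coins = 3 + 1 + 1 = 5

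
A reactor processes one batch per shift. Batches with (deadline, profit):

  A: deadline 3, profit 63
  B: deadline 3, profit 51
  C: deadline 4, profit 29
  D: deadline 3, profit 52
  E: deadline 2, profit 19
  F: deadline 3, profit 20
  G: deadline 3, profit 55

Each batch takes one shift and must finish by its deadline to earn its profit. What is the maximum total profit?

199

Sort by profit descending; place each in the latest free slot ≤ its deadline.
Profit order: A=63 G=55 D=52 B=51 C=29 F=20 E=19
Assign: A→slot 3, G→slot 2, D→slot 1, B skipped, C→slot 4, F skipped, E skipped.
Slots: [1:D] [2:G] [3:A] [4:C]
Profit = 52 + 55 + 63 + 29 = 199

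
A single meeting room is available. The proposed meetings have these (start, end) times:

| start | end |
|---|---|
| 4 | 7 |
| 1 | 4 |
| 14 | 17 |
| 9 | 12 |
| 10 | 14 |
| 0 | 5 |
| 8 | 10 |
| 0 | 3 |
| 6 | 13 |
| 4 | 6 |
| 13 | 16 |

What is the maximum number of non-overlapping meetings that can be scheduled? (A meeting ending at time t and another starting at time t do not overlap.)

Greedy by earliest finish: after sorting by end time, pick each interval compatible with the last pick.
By end time: (0,3), (1,4), (0,5), (4,6), (4,7), (8,10), (9,12), (6,13), (10,14), (13,16), (14,17).
Pick (0,3); next start ≥ 3 → (4,6); next start ≥ 6 → (8,10); next start ≥ 10 → (10,14); next start ≥ 14 → (14,17).
Selected 5 meetings.

5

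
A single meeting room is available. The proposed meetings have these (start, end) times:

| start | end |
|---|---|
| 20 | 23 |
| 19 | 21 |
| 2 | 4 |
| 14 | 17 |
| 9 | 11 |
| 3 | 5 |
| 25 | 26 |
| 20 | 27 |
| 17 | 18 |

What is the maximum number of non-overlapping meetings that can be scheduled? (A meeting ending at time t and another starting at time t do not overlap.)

6

Greedy by earliest finish: after sorting by end time, pick each interval compatible with the last pick.
Sorted by end: (2,4)  (3,5)  (9,11)  (14,17)  (17,18)  (19,21)  (20,23)  (25,26)  (20,27)
take (2,4); skip (3,5); take (9,11); take (14,17); take (17,18); take (19,21); skip (20,23); take (25,26).
Selected 6 meetings.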